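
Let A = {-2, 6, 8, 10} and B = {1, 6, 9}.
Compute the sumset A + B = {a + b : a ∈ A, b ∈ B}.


A + B = {a + b : a ∈ A, b ∈ B}.
Enumerate all |A|·|B| = 4·3 = 12 pairs (a, b) and collect distinct sums.
a = -2: -2+1=-1, -2+6=4, -2+9=7
a = 6: 6+1=7, 6+6=12, 6+9=15
a = 8: 8+1=9, 8+6=14, 8+9=17
a = 10: 10+1=11, 10+6=16, 10+9=19
Collecting distinct sums: A + B = {-1, 4, 7, 9, 11, 12, 14, 15, 16, 17, 19}
|A + B| = 11

A + B = {-1, 4, 7, 9, 11, 12, 14, 15, 16, 17, 19}


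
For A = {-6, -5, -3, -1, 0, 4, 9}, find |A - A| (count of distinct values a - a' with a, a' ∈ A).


A - A = {a - a' : a, a' ∈ A}; |A| = 7.
Bounds: 2|A|-1 ≤ |A - A| ≤ |A|² - |A| + 1, i.e. 13 ≤ |A - A| ≤ 43.
Note: 0 ∈ A - A always (from a - a). The set is symmetric: if d ∈ A - A then -d ∈ A - A.
Enumerate nonzero differences d = a - a' with a > a' (then include -d):
Positive differences: {1, 2, 3, 4, 5, 6, 7, 9, 10, 12, 14, 15}
Full difference set: {0} ∪ (positive diffs) ∪ (negative diffs).
|A - A| = 1 + 2·12 = 25 (matches direct enumeration: 25).

|A - A| = 25


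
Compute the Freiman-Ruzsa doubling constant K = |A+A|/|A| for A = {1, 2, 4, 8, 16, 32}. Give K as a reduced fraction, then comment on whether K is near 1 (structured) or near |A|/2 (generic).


|A| = 6.
Compute A + A by enumerating all 36 pairs.
A + A = {2, 3, 4, 5, 6, 8, 9, 10, 12, 16, 17, 18, 20, 24, 32, 33, 34, 36, 40, 48, 64}, so |A + A| = 21.
K = |A + A| / |A| = 21/6 = 7/2 ≈ 3.5000.
Reference: AP of size 6 gives K = 11/6 ≈ 1.8333; a fully generic set of size 6 gives K ≈ 3.5000.

|A| = 6, |A + A| = 21, K = 21/6 = 7/2.


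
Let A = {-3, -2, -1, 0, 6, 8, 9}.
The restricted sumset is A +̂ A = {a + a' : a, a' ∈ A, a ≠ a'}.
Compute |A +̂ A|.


Restricted sumset: A +̂ A = {a + a' : a ∈ A, a' ∈ A, a ≠ a'}.
Equivalently, take A + A and drop any sum 2a that is achievable ONLY as a + a for a ∈ A (i.e. sums representable only with equal summands).
Enumerate pairs (a, a') with a < a' (symmetric, so each unordered pair gives one sum; this covers all a ≠ a'):
  -3 + -2 = -5
  -3 + -1 = -4
  -3 + 0 = -3
  -3 + 6 = 3
  -3 + 8 = 5
  -3 + 9 = 6
  -2 + -1 = -3
  -2 + 0 = -2
  -2 + 6 = 4
  -2 + 8 = 6
  -2 + 9 = 7
  -1 + 0 = -1
  -1 + 6 = 5
  -1 + 8 = 7
  -1 + 9 = 8
  0 + 6 = 6
  0 + 8 = 8
  0 + 9 = 9
  6 + 8 = 14
  6 + 9 = 15
  8 + 9 = 17
Collected distinct sums: {-5, -4, -3, -2, -1, 3, 4, 5, 6, 7, 8, 9, 14, 15, 17}
|A +̂ A| = 15
(Reference bound: |A +̂ A| ≥ 2|A| - 3 for |A| ≥ 2, with |A| = 7 giving ≥ 11.)

|A +̂ A| = 15


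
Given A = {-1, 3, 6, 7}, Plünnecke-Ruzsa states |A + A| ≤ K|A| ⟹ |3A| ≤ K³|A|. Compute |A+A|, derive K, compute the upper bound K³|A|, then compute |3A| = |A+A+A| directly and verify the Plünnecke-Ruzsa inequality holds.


|A| = 4.
Step 1: Compute A + A by enumerating all 16 pairs.
A + A = {-2, 2, 5, 6, 9, 10, 12, 13, 14}, so |A + A| = 9.
Step 2: Doubling constant K = |A + A|/|A| = 9/4 = 9/4 ≈ 2.2500.
Step 3: Plünnecke-Ruzsa gives |3A| ≤ K³·|A| = (2.2500)³ · 4 ≈ 45.5625.
Step 4: Compute 3A = A + A + A directly by enumerating all triples (a,b,c) ∈ A³; |3A| = 16.
Step 5: Check 16 ≤ 45.5625? Yes ✓.

K = 9/4, Plünnecke-Ruzsa bound K³|A| ≈ 45.5625, |3A| = 16, inequality holds.


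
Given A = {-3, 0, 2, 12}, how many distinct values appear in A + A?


A + A = {a + a' : a, a' ∈ A}; |A| = 4.
General bounds: 2|A| - 1 ≤ |A + A| ≤ |A|(|A|+1)/2, i.e. 7 ≤ |A + A| ≤ 10.
Lower bound 2|A|-1 is attained iff A is an arithmetic progression.
Enumerate sums a + a' for a ≤ a' (symmetric, so this suffices):
a = -3: -3+-3=-6, -3+0=-3, -3+2=-1, -3+12=9
a = 0: 0+0=0, 0+2=2, 0+12=12
a = 2: 2+2=4, 2+12=14
a = 12: 12+12=24
Distinct sums: {-6, -3, -1, 0, 2, 4, 9, 12, 14, 24}
|A + A| = 10

|A + A| = 10


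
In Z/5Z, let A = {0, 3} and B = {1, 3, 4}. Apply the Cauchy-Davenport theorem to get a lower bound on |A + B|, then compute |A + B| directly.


Cauchy-Davenport: |A + B| ≥ min(p, |A| + |B| - 1) for A, B nonempty in Z/pZ.
|A| = 2, |B| = 3, p = 5.
CD lower bound = min(5, 2 + 3 - 1) = min(5, 4) = 4.
Compute A + B mod 5 directly:
a = 0: 0+1=1, 0+3=3, 0+4=4
a = 3: 3+1=4, 3+3=1, 3+4=2
A + B = {1, 2, 3, 4}, so |A + B| = 4.
Verify: 4 ≥ 4? Yes ✓.

CD lower bound = 4, actual |A + B| = 4.


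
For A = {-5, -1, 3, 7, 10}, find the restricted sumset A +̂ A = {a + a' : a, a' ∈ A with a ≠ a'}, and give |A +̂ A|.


Restricted sumset: A +̂ A = {a + a' : a ∈ A, a' ∈ A, a ≠ a'}.
Equivalently, take A + A and drop any sum 2a that is achievable ONLY as a + a for a ∈ A (i.e. sums representable only with equal summands).
Enumerate pairs (a, a') with a < a' (symmetric, so each unordered pair gives one sum; this covers all a ≠ a'):
  -5 + -1 = -6
  -5 + 3 = -2
  -5 + 7 = 2
  -5 + 10 = 5
  -1 + 3 = 2
  -1 + 7 = 6
  -1 + 10 = 9
  3 + 7 = 10
  3 + 10 = 13
  7 + 10 = 17
Collected distinct sums: {-6, -2, 2, 5, 6, 9, 10, 13, 17}
|A +̂ A| = 9
(Reference bound: |A +̂ A| ≥ 2|A| - 3 for |A| ≥ 2, with |A| = 5 giving ≥ 7.)

|A +̂ A| = 9


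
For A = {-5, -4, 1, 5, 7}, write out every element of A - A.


A - A = {a - a' : a, a' ∈ A}.
Compute a - a' for each ordered pair (a, a'):
a = -5: -5--5=0, -5--4=-1, -5-1=-6, -5-5=-10, -5-7=-12
a = -4: -4--5=1, -4--4=0, -4-1=-5, -4-5=-9, -4-7=-11
a = 1: 1--5=6, 1--4=5, 1-1=0, 1-5=-4, 1-7=-6
a = 5: 5--5=10, 5--4=9, 5-1=4, 5-5=0, 5-7=-2
a = 7: 7--5=12, 7--4=11, 7-1=6, 7-5=2, 7-7=0
Collecting distinct values (and noting 0 appears from a-a):
A - A = {-12, -11, -10, -9, -6, -5, -4, -2, -1, 0, 1, 2, 4, 5, 6, 9, 10, 11, 12}
|A - A| = 19

A - A = {-12, -11, -10, -9, -6, -5, -4, -2, -1, 0, 1, 2, 4, 5, 6, 9, 10, 11, 12}


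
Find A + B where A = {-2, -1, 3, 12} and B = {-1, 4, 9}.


A + B = {a + b : a ∈ A, b ∈ B}.
Enumerate all |A|·|B| = 4·3 = 12 pairs (a, b) and collect distinct sums.
a = -2: -2+-1=-3, -2+4=2, -2+9=7
a = -1: -1+-1=-2, -1+4=3, -1+9=8
a = 3: 3+-1=2, 3+4=7, 3+9=12
a = 12: 12+-1=11, 12+4=16, 12+9=21
Collecting distinct sums: A + B = {-3, -2, 2, 3, 7, 8, 11, 12, 16, 21}
|A + B| = 10

A + B = {-3, -2, 2, 3, 7, 8, 11, 12, 16, 21}


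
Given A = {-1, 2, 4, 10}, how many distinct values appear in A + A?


A + A = {a + a' : a, a' ∈ A}; |A| = 4.
General bounds: 2|A| - 1 ≤ |A + A| ≤ |A|(|A|+1)/2, i.e. 7 ≤ |A + A| ≤ 10.
Lower bound 2|A|-1 is attained iff A is an arithmetic progression.
Enumerate sums a + a' for a ≤ a' (symmetric, so this suffices):
a = -1: -1+-1=-2, -1+2=1, -1+4=3, -1+10=9
a = 2: 2+2=4, 2+4=6, 2+10=12
a = 4: 4+4=8, 4+10=14
a = 10: 10+10=20
Distinct sums: {-2, 1, 3, 4, 6, 8, 9, 12, 14, 20}
|A + A| = 10

|A + A| = 10


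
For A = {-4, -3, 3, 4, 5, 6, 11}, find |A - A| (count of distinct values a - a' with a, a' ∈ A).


A - A = {a - a' : a, a' ∈ A}; |A| = 7.
Bounds: 2|A|-1 ≤ |A - A| ≤ |A|² - |A| + 1, i.e. 13 ≤ |A - A| ≤ 43.
Note: 0 ∈ A - A always (from a - a). The set is symmetric: if d ∈ A - A then -d ∈ A - A.
Enumerate nonzero differences d = a - a' with a > a' (then include -d):
Positive differences: {1, 2, 3, 5, 6, 7, 8, 9, 10, 14, 15}
Full difference set: {0} ∪ (positive diffs) ∪ (negative diffs).
|A - A| = 1 + 2·11 = 23 (matches direct enumeration: 23).

|A - A| = 23


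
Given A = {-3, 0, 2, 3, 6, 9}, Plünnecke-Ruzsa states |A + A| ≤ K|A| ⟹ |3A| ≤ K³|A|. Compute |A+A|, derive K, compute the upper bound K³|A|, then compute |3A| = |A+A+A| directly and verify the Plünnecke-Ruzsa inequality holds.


|A| = 6.
Step 1: Compute A + A by enumerating all 36 pairs.
A + A = {-6, -3, -1, 0, 2, 3, 4, 5, 6, 8, 9, 11, 12, 15, 18}, so |A + A| = 15.
Step 2: Doubling constant K = |A + A|/|A| = 15/6 = 15/6 ≈ 2.5000.
Step 3: Plünnecke-Ruzsa gives |3A| ≤ K³·|A| = (2.5000)³ · 6 ≈ 93.7500.
Step 4: Compute 3A = A + A + A directly by enumerating all triples (a,b,c) ∈ A³; |3A| = 27.
Step 5: Check 27 ≤ 93.7500? Yes ✓.

K = 15/6, Plünnecke-Ruzsa bound K³|A| ≈ 93.7500, |3A| = 27, inequality holds.


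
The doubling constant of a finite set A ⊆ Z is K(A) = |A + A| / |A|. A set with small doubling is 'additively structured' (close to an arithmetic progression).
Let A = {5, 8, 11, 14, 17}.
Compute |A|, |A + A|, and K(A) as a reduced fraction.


|A| = 5.
Compute A + A by enumerating all 25 pairs.
A + A = {10, 13, 16, 19, 22, 25, 28, 31, 34}, so |A + A| = 9.
K = |A + A| / |A| = 9/5 (already in lowest terms) ≈ 1.8000.
Reference: AP of size 5 gives K = 9/5 ≈ 1.8000; a fully generic set of size 5 gives K ≈ 3.0000.

|A| = 5, |A + A| = 9, K = 9/5.


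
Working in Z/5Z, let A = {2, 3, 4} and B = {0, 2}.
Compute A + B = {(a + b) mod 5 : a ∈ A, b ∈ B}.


Work in Z/5Z: reduce every sum a + b modulo 5.
Enumerate all 6 pairs:
a = 2: 2+0=2, 2+2=4
a = 3: 3+0=3, 3+2=0
a = 4: 4+0=4, 4+2=1
Distinct residues collected: {0, 1, 2, 3, 4}
|A + B| = 5 (out of 5 total residues).

A + B = {0, 1, 2, 3, 4}


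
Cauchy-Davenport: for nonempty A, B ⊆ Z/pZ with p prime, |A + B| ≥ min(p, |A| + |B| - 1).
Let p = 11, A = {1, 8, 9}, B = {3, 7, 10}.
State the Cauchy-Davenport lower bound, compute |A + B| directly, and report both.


Cauchy-Davenport: |A + B| ≥ min(p, |A| + |B| - 1) for A, B nonempty in Z/pZ.
|A| = 3, |B| = 3, p = 11.
CD lower bound = min(11, 3 + 3 - 1) = min(11, 5) = 5.
Compute A + B mod 11 directly:
a = 1: 1+3=4, 1+7=8, 1+10=0
a = 8: 8+3=0, 8+7=4, 8+10=7
a = 9: 9+3=1, 9+7=5, 9+10=8
A + B = {0, 1, 4, 5, 7, 8}, so |A + B| = 6.
Verify: 6 ≥ 5? Yes ✓.

CD lower bound = 5, actual |A + B| = 6.


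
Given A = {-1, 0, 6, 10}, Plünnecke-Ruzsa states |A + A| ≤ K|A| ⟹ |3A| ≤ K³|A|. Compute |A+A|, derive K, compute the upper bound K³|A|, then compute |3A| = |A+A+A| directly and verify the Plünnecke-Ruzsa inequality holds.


|A| = 4.
Step 1: Compute A + A by enumerating all 16 pairs.
A + A = {-2, -1, 0, 5, 6, 9, 10, 12, 16, 20}, so |A + A| = 10.
Step 2: Doubling constant K = |A + A|/|A| = 10/4 = 10/4 ≈ 2.5000.
Step 3: Plünnecke-Ruzsa gives |3A| ≤ K³·|A| = (2.5000)³ · 4 ≈ 62.5000.
Step 4: Compute 3A = A + A + A directly by enumerating all triples (a,b,c) ∈ A³; |3A| = 20.
Step 5: Check 20 ≤ 62.5000? Yes ✓.

K = 10/4, Plünnecke-Ruzsa bound K³|A| ≈ 62.5000, |3A| = 20, inequality holds.


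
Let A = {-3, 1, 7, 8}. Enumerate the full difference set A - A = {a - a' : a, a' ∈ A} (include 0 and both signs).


A - A = {a - a' : a, a' ∈ A}.
Compute a - a' for each ordered pair (a, a'):
a = -3: -3--3=0, -3-1=-4, -3-7=-10, -3-8=-11
a = 1: 1--3=4, 1-1=0, 1-7=-6, 1-8=-7
a = 7: 7--3=10, 7-1=6, 7-7=0, 7-8=-1
a = 8: 8--3=11, 8-1=7, 8-7=1, 8-8=0
Collecting distinct values (and noting 0 appears from a-a):
A - A = {-11, -10, -7, -6, -4, -1, 0, 1, 4, 6, 7, 10, 11}
|A - A| = 13

A - A = {-11, -10, -7, -6, -4, -1, 0, 1, 4, 6, 7, 10, 11}


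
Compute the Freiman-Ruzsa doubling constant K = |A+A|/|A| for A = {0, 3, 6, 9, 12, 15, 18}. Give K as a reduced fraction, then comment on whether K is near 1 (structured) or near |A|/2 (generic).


|A| = 7.
Compute A + A by enumerating all 49 pairs.
A + A = {0, 3, 6, 9, 12, 15, 18, 21, 24, 27, 30, 33, 36}, so |A + A| = 13.
K = |A + A| / |A| = 13/7 (already in lowest terms) ≈ 1.8571.
Reference: AP of size 7 gives K = 13/7 ≈ 1.8571; a fully generic set of size 7 gives K ≈ 4.0000.

|A| = 7, |A + A| = 13, K = 13/7.


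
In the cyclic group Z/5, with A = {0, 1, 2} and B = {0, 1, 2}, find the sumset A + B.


Work in Z/5Z: reduce every sum a + b modulo 5.
Enumerate all 9 pairs:
a = 0: 0+0=0, 0+1=1, 0+2=2
a = 1: 1+0=1, 1+1=2, 1+2=3
a = 2: 2+0=2, 2+1=3, 2+2=4
Distinct residues collected: {0, 1, 2, 3, 4}
|A + B| = 5 (out of 5 total residues).

A + B = {0, 1, 2, 3, 4}


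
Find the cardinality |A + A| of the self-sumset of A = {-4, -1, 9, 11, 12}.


A + A = {a + a' : a, a' ∈ A}; |A| = 5.
General bounds: 2|A| - 1 ≤ |A + A| ≤ |A|(|A|+1)/2, i.e. 9 ≤ |A + A| ≤ 15.
Lower bound 2|A|-1 is attained iff A is an arithmetic progression.
Enumerate sums a + a' for a ≤ a' (symmetric, so this suffices):
a = -4: -4+-4=-8, -4+-1=-5, -4+9=5, -4+11=7, -4+12=8
a = -1: -1+-1=-2, -1+9=8, -1+11=10, -1+12=11
a = 9: 9+9=18, 9+11=20, 9+12=21
a = 11: 11+11=22, 11+12=23
a = 12: 12+12=24
Distinct sums: {-8, -5, -2, 5, 7, 8, 10, 11, 18, 20, 21, 22, 23, 24}
|A + A| = 14

|A + A| = 14


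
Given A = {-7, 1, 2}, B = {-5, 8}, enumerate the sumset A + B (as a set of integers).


A + B = {a + b : a ∈ A, b ∈ B}.
Enumerate all |A|·|B| = 3·2 = 6 pairs (a, b) and collect distinct sums.
a = -7: -7+-5=-12, -7+8=1
a = 1: 1+-5=-4, 1+8=9
a = 2: 2+-5=-3, 2+8=10
Collecting distinct sums: A + B = {-12, -4, -3, 1, 9, 10}
|A + B| = 6

A + B = {-12, -4, -3, 1, 9, 10}


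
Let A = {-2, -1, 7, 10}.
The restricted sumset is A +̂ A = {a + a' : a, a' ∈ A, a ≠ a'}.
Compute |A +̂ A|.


Restricted sumset: A +̂ A = {a + a' : a ∈ A, a' ∈ A, a ≠ a'}.
Equivalently, take A + A and drop any sum 2a that is achievable ONLY as a + a for a ∈ A (i.e. sums representable only with equal summands).
Enumerate pairs (a, a') with a < a' (symmetric, so each unordered pair gives one sum; this covers all a ≠ a'):
  -2 + -1 = -3
  -2 + 7 = 5
  -2 + 10 = 8
  -1 + 7 = 6
  -1 + 10 = 9
  7 + 10 = 17
Collected distinct sums: {-3, 5, 6, 8, 9, 17}
|A +̂ A| = 6
(Reference bound: |A +̂ A| ≥ 2|A| - 3 for |A| ≥ 2, with |A| = 4 giving ≥ 5.)

|A +̂ A| = 6


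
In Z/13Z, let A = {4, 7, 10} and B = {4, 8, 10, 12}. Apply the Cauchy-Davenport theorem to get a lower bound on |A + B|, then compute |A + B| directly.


Cauchy-Davenport: |A + B| ≥ min(p, |A| + |B| - 1) for A, B nonempty in Z/pZ.
|A| = 3, |B| = 4, p = 13.
CD lower bound = min(13, 3 + 4 - 1) = min(13, 6) = 6.
Compute A + B mod 13 directly:
a = 4: 4+4=8, 4+8=12, 4+10=1, 4+12=3
a = 7: 7+4=11, 7+8=2, 7+10=4, 7+12=6
a = 10: 10+4=1, 10+8=5, 10+10=7, 10+12=9
A + B = {1, 2, 3, 4, 5, 6, 7, 8, 9, 11, 12}, so |A + B| = 11.
Verify: 11 ≥ 6? Yes ✓.

CD lower bound = 6, actual |A + B| = 11.


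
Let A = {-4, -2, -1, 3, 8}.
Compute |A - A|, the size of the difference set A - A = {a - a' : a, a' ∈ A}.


A - A = {a - a' : a, a' ∈ A}; |A| = 5.
Bounds: 2|A|-1 ≤ |A - A| ≤ |A|² - |A| + 1, i.e. 9 ≤ |A - A| ≤ 21.
Note: 0 ∈ A - A always (from a - a). The set is symmetric: if d ∈ A - A then -d ∈ A - A.
Enumerate nonzero differences d = a - a' with a > a' (then include -d):
Positive differences: {1, 2, 3, 4, 5, 7, 9, 10, 12}
Full difference set: {0} ∪ (positive diffs) ∪ (negative diffs).
|A - A| = 1 + 2·9 = 19 (matches direct enumeration: 19).

|A - A| = 19


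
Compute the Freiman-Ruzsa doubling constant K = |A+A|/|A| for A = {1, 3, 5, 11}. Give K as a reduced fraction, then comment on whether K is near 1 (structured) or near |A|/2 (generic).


|A| = 4.
Compute A + A by enumerating all 16 pairs.
A + A = {2, 4, 6, 8, 10, 12, 14, 16, 22}, so |A + A| = 9.
K = |A + A| / |A| = 9/4 (already in lowest terms) ≈ 2.2500.
Reference: AP of size 4 gives K = 7/4 ≈ 1.7500; a fully generic set of size 4 gives K ≈ 2.5000.

|A| = 4, |A + A| = 9, K = 9/4.


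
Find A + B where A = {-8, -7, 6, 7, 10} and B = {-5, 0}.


A + B = {a + b : a ∈ A, b ∈ B}.
Enumerate all |A|·|B| = 5·2 = 10 pairs (a, b) and collect distinct sums.
a = -8: -8+-5=-13, -8+0=-8
a = -7: -7+-5=-12, -7+0=-7
a = 6: 6+-5=1, 6+0=6
a = 7: 7+-5=2, 7+0=7
a = 10: 10+-5=5, 10+0=10
Collecting distinct sums: A + B = {-13, -12, -8, -7, 1, 2, 5, 6, 7, 10}
|A + B| = 10

A + B = {-13, -12, -8, -7, 1, 2, 5, 6, 7, 10}


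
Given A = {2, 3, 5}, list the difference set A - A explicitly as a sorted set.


A - A = {a - a' : a, a' ∈ A}.
Compute a - a' for each ordered pair (a, a'):
a = 2: 2-2=0, 2-3=-1, 2-5=-3
a = 3: 3-2=1, 3-3=0, 3-5=-2
a = 5: 5-2=3, 5-3=2, 5-5=0
Collecting distinct values (and noting 0 appears from a-a):
A - A = {-3, -2, -1, 0, 1, 2, 3}
|A - A| = 7

A - A = {-3, -2, -1, 0, 1, 2, 3}


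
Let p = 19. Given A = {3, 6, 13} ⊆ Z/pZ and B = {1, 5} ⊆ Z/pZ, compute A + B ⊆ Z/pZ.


Work in Z/19Z: reduce every sum a + b modulo 19.
Enumerate all 6 pairs:
a = 3: 3+1=4, 3+5=8
a = 6: 6+1=7, 6+5=11
a = 13: 13+1=14, 13+5=18
Distinct residues collected: {4, 7, 8, 11, 14, 18}
|A + B| = 6 (out of 19 total residues).

A + B = {4, 7, 8, 11, 14, 18}


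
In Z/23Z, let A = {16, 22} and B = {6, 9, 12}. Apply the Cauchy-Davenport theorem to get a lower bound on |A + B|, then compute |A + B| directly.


Cauchy-Davenport: |A + B| ≥ min(p, |A| + |B| - 1) for A, B nonempty in Z/pZ.
|A| = 2, |B| = 3, p = 23.
CD lower bound = min(23, 2 + 3 - 1) = min(23, 4) = 4.
Compute A + B mod 23 directly:
a = 16: 16+6=22, 16+9=2, 16+12=5
a = 22: 22+6=5, 22+9=8, 22+12=11
A + B = {2, 5, 8, 11, 22}, so |A + B| = 5.
Verify: 5 ≥ 4? Yes ✓.

CD lower bound = 4, actual |A + B| = 5.


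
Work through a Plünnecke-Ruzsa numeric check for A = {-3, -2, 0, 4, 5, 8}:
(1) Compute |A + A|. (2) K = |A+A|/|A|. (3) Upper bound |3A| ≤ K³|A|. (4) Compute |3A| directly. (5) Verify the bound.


|A| = 6.
Step 1: Compute A + A by enumerating all 36 pairs.
A + A = {-6, -5, -4, -3, -2, 0, 1, 2, 3, 4, 5, 6, 8, 9, 10, 12, 13, 16}, so |A + A| = 18.
Step 2: Doubling constant K = |A + A|/|A| = 18/6 = 18/6 ≈ 3.0000.
Step 3: Plünnecke-Ruzsa gives |3A| ≤ K³·|A| = (3.0000)³ · 6 ≈ 162.0000.
Step 4: Compute 3A = A + A + A directly by enumerating all triples (a,b,c) ∈ A³; |3A| = 31.
Step 5: Check 31 ≤ 162.0000? Yes ✓.

K = 18/6, Plünnecke-Ruzsa bound K³|A| ≈ 162.0000, |3A| = 31, inequality holds.


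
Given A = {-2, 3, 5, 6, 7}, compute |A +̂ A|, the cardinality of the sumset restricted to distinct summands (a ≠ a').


Restricted sumset: A +̂ A = {a + a' : a ∈ A, a' ∈ A, a ≠ a'}.
Equivalently, take A + A and drop any sum 2a that is achievable ONLY as a + a for a ∈ A (i.e. sums representable only with equal summands).
Enumerate pairs (a, a') with a < a' (symmetric, so each unordered pair gives one sum; this covers all a ≠ a'):
  -2 + 3 = 1
  -2 + 5 = 3
  -2 + 6 = 4
  -2 + 7 = 5
  3 + 5 = 8
  3 + 6 = 9
  3 + 7 = 10
  5 + 6 = 11
  5 + 7 = 12
  6 + 7 = 13
Collected distinct sums: {1, 3, 4, 5, 8, 9, 10, 11, 12, 13}
|A +̂ A| = 10
(Reference bound: |A +̂ A| ≥ 2|A| - 3 for |A| ≥ 2, with |A| = 5 giving ≥ 7.)

|A +̂ A| = 10


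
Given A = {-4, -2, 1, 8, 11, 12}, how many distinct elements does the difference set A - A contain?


A - A = {a - a' : a, a' ∈ A}; |A| = 6.
Bounds: 2|A|-1 ≤ |A - A| ≤ |A|² - |A| + 1, i.e. 11 ≤ |A - A| ≤ 31.
Note: 0 ∈ A - A always (from a - a). The set is symmetric: if d ∈ A - A then -d ∈ A - A.
Enumerate nonzero differences d = a - a' with a > a' (then include -d):
Positive differences: {1, 2, 3, 4, 5, 7, 10, 11, 12, 13, 14, 15, 16}
Full difference set: {0} ∪ (positive diffs) ∪ (negative diffs).
|A - A| = 1 + 2·13 = 27 (matches direct enumeration: 27).

|A - A| = 27


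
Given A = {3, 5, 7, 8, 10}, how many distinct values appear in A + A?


A + A = {a + a' : a, a' ∈ A}; |A| = 5.
General bounds: 2|A| - 1 ≤ |A + A| ≤ |A|(|A|+1)/2, i.e. 9 ≤ |A + A| ≤ 15.
Lower bound 2|A|-1 is attained iff A is an arithmetic progression.
Enumerate sums a + a' for a ≤ a' (symmetric, so this suffices):
a = 3: 3+3=6, 3+5=8, 3+7=10, 3+8=11, 3+10=13
a = 5: 5+5=10, 5+7=12, 5+8=13, 5+10=15
a = 7: 7+7=14, 7+8=15, 7+10=17
a = 8: 8+8=16, 8+10=18
a = 10: 10+10=20
Distinct sums: {6, 8, 10, 11, 12, 13, 14, 15, 16, 17, 18, 20}
|A + A| = 12

|A + A| = 12


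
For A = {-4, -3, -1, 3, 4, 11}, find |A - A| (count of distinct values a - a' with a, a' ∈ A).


A - A = {a - a' : a, a' ∈ A}; |A| = 6.
Bounds: 2|A|-1 ≤ |A - A| ≤ |A|² - |A| + 1, i.e. 11 ≤ |A - A| ≤ 31.
Note: 0 ∈ A - A always (from a - a). The set is symmetric: if d ∈ A - A then -d ∈ A - A.
Enumerate nonzero differences d = a - a' with a > a' (then include -d):
Positive differences: {1, 2, 3, 4, 5, 6, 7, 8, 12, 14, 15}
Full difference set: {0} ∪ (positive diffs) ∪ (negative diffs).
|A - A| = 1 + 2·11 = 23 (matches direct enumeration: 23).

|A - A| = 23


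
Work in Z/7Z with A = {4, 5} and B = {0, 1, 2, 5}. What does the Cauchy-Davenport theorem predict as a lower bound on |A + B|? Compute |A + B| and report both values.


Cauchy-Davenport: |A + B| ≥ min(p, |A| + |B| - 1) for A, B nonempty in Z/pZ.
|A| = 2, |B| = 4, p = 7.
CD lower bound = min(7, 2 + 4 - 1) = min(7, 5) = 5.
Compute A + B mod 7 directly:
a = 4: 4+0=4, 4+1=5, 4+2=6, 4+5=2
a = 5: 5+0=5, 5+1=6, 5+2=0, 5+5=3
A + B = {0, 2, 3, 4, 5, 6}, so |A + B| = 6.
Verify: 6 ≥ 5? Yes ✓.

CD lower bound = 5, actual |A + B| = 6.


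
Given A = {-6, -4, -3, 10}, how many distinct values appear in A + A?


A + A = {a + a' : a, a' ∈ A}; |A| = 4.
General bounds: 2|A| - 1 ≤ |A + A| ≤ |A|(|A|+1)/2, i.e. 7 ≤ |A + A| ≤ 10.
Lower bound 2|A|-1 is attained iff A is an arithmetic progression.
Enumerate sums a + a' for a ≤ a' (symmetric, so this suffices):
a = -6: -6+-6=-12, -6+-4=-10, -6+-3=-9, -6+10=4
a = -4: -4+-4=-8, -4+-3=-7, -4+10=6
a = -3: -3+-3=-6, -3+10=7
a = 10: 10+10=20
Distinct sums: {-12, -10, -9, -8, -7, -6, 4, 6, 7, 20}
|A + A| = 10

|A + A| = 10


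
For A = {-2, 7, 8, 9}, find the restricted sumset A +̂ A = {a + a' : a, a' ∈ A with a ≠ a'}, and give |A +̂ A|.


Restricted sumset: A +̂ A = {a + a' : a ∈ A, a' ∈ A, a ≠ a'}.
Equivalently, take A + A and drop any sum 2a that is achievable ONLY as a + a for a ∈ A (i.e. sums representable only with equal summands).
Enumerate pairs (a, a') with a < a' (symmetric, so each unordered pair gives one sum; this covers all a ≠ a'):
  -2 + 7 = 5
  -2 + 8 = 6
  -2 + 9 = 7
  7 + 8 = 15
  7 + 9 = 16
  8 + 9 = 17
Collected distinct sums: {5, 6, 7, 15, 16, 17}
|A +̂ A| = 6
(Reference bound: |A +̂ A| ≥ 2|A| - 3 for |A| ≥ 2, with |A| = 4 giving ≥ 5.)

|A +̂ A| = 6


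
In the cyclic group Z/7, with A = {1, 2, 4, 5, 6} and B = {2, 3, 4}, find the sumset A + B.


Work in Z/7Z: reduce every sum a + b modulo 7.
Enumerate all 15 pairs:
a = 1: 1+2=3, 1+3=4, 1+4=5
a = 2: 2+2=4, 2+3=5, 2+4=6
a = 4: 4+2=6, 4+3=0, 4+4=1
a = 5: 5+2=0, 5+3=1, 5+4=2
a = 6: 6+2=1, 6+3=2, 6+4=3
Distinct residues collected: {0, 1, 2, 3, 4, 5, 6}
|A + B| = 7 (out of 7 total residues).

A + B = {0, 1, 2, 3, 4, 5, 6}


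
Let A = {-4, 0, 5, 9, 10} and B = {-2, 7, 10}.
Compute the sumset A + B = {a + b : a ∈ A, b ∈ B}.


A + B = {a + b : a ∈ A, b ∈ B}.
Enumerate all |A|·|B| = 5·3 = 15 pairs (a, b) and collect distinct sums.
a = -4: -4+-2=-6, -4+7=3, -4+10=6
a = 0: 0+-2=-2, 0+7=7, 0+10=10
a = 5: 5+-2=3, 5+7=12, 5+10=15
a = 9: 9+-2=7, 9+7=16, 9+10=19
a = 10: 10+-2=8, 10+7=17, 10+10=20
Collecting distinct sums: A + B = {-6, -2, 3, 6, 7, 8, 10, 12, 15, 16, 17, 19, 20}
|A + B| = 13

A + B = {-6, -2, 3, 6, 7, 8, 10, 12, 15, 16, 17, 19, 20}


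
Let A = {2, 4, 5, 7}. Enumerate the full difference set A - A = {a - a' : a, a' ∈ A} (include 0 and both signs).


A - A = {a - a' : a, a' ∈ A}.
Compute a - a' for each ordered pair (a, a'):
a = 2: 2-2=0, 2-4=-2, 2-5=-3, 2-7=-5
a = 4: 4-2=2, 4-4=0, 4-5=-1, 4-7=-3
a = 5: 5-2=3, 5-4=1, 5-5=0, 5-7=-2
a = 7: 7-2=5, 7-4=3, 7-5=2, 7-7=0
Collecting distinct values (and noting 0 appears from a-a):
A - A = {-5, -3, -2, -1, 0, 1, 2, 3, 5}
|A - A| = 9

A - A = {-5, -3, -2, -1, 0, 1, 2, 3, 5}


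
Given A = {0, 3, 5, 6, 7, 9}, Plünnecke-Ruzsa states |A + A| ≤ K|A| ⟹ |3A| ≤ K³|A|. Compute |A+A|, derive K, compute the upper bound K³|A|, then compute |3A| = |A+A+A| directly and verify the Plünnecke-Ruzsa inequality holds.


|A| = 6.
Step 1: Compute A + A by enumerating all 36 pairs.
A + A = {0, 3, 5, 6, 7, 8, 9, 10, 11, 12, 13, 14, 15, 16, 18}, so |A + A| = 15.
Step 2: Doubling constant K = |A + A|/|A| = 15/6 = 15/6 ≈ 2.5000.
Step 3: Plünnecke-Ruzsa gives |3A| ≤ K³·|A| = (2.5000)³ · 6 ≈ 93.7500.
Step 4: Compute 3A = A + A + A directly by enumerating all triples (a,b,c) ∈ A³; |3A| = 24.
Step 5: Check 24 ≤ 93.7500? Yes ✓.

K = 15/6, Plünnecke-Ruzsa bound K³|A| ≈ 93.7500, |3A| = 24, inequality holds.


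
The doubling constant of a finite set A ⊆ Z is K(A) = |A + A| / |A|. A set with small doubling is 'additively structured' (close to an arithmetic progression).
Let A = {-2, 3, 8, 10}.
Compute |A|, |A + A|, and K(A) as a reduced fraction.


|A| = 4.
Compute A + A by enumerating all 16 pairs.
A + A = {-4, 1, 6, 8, 11, 13, 16, 18, 20}, so |A + A| = 9.
K = |A + A| / |A| = 9/4 (already in lowest terms) ≈ 2.2500.
Reference: AP of size 4 gives K = 7/4 ≈ 1.7500; a fully generic set of size 4 gives K ≈ 2.5000.

|A| = 4, |A + A| = 9, K = 9/4.


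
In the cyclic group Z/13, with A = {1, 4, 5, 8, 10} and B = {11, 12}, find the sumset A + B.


Work in Z/13Z: reduce every sum a + b modulo 13.
Enumerate all 10 pairs:
a = 1: 1+11=12, 1+12=0
a = 4: 4+11=2, 4+12=3
a = 5: 5+11=3, 5+12=4
a = 8: 8+11=6, 8+12=7
a = 10: 10+11=8, 10+12=9
Distinct residues collected: {0, 2, 3, 4, 6, 7, 8, 9, 12}
|A + B| = 9 (out of 13 total residues).

A + B = {0, 2, 3, 4, 6, 7, 8, 9, 12}


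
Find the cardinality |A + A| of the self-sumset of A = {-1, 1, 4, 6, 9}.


A + A = {a + a' : a, a' ∈ A}; |A| = 5.
General bounds: 2|A| - 1 ≤ |A + A| ≤ |A|(|A|+1)/2, i.e. 9 ≤ |A + A| ≤ 15.
Lower bound 2|A|-1 is attained iff A is an arithmetic progression.
Enumerate sums a + a' for a ≤ a' (symmetric, so this suffices):
a = -1: -1+-1=-2, -1+1=0, -1+4=3, -1+6=5, -1+9=8
a = 1: 1+1=2, 1+4=5, 1+6=7, 1+9=10
a = 4: 4+4=8, 4+6=10, 4+9=13
a = 6: 6+6=12, 6+9=15
a = 9: 9+9=18
Distinct sums: {-2, 0, 2, 3, 5, 7, 8, 10, 12, 13, 15, 18}
|A + A| = 12

|A + A| = 12


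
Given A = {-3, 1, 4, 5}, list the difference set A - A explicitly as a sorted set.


A - A = {a - a' : a, a' ∈ A}.
Compute a - a' for each ordered pair (a, a'):
a = -3: -3--3=0, -3-1=-4, -3-4=-7, -3-5=-8
a = 1: 1--3=4, 1-1=0, 1-4=-3, 1-5=-4
a = 4: 4--3=7, 4-1=3, 4-4=0, 4-5=-1
a = 5: 5--3=8, 5-1=4, 5-4=1, 5-5=0
Collecting distinct values (and noting 0 appears from a-a):
A - A = {-8, -7, -4, -3, -1, 0, 1, 3, 4, 7, 8}
|A - A| = 11

A - A = {-8, -7, -4, -3, -1, 0, 1, 3, 4, 7, 8}


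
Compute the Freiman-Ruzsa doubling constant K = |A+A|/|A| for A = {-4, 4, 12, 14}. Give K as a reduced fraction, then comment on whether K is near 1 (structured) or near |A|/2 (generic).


|A| = 4.
Compute A + A by enumerating all 16 pairs.
A + A = {-8, 0, 8, 10, 16, 18, 24, 26, 28}, so |A + A| = 9.
K = |A + A| / |A| = 9/4 (already in lowest terms) ≈ 2.2500.
Reference: AP of size 4 gives K = 7/4 ≈ 1.7500; a fully generic set of size 4 gives K ≈ 2.5000.

|A| = 4, |A + A| = 9, K = 9/4.


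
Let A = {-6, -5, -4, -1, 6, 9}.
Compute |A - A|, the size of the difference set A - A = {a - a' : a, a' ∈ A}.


A - A = {a - a' : a, a' ∈ A}; |A| = 6.
Bounds: 2|A|-1 ≤ |A - A| ≤ |A|² - |A| + 1, i.e. 11 ≤ |A - A| ≤ 31.
Note: 0 ∈ A - A always (from a - a). The set is symmetric: if d ∈ A - A then -d ∈ A - A.
Enumerate nonzero differences d = a - a' with a > a' (then include -d):
Positive differences: {1, 2, 3, 4, 5, 7, 10, 11, 12, 13, 14, 15}
Full difference set: {0} ∪ (positive diffs) ∪ (negative diffs).
|A - A| = 1 + 2·12 = 25 (matches direct enumeration: 25).

|A - A| = 25


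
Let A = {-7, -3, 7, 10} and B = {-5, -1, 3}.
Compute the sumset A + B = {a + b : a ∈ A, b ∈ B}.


A + B = {a + b : a ∈ A, b ∈ B}.
Enumerate all |A|·|B| = 4·3 = 12 pairs (a, b) and collect distinct sums.
a = -7: -7+-5=-12, -7+-1=-8, -7+3=-4
a = -3: -3+-5=-8, -3+-1=-4, -3+3=0
a = 7: 7+-5=2, 7+-1=6, 7+3=10
a = 10: 10+-5=5, 10+-1=9, 10+3=13
Collecting distinct sums: A + B = {-12, -8, -4, 0, 2, 5, 6, 9, 10, 13}
|A + B| = 10

A + B = {-12, -8, -4, 0, 2, 5, 6, 9, 10, 13}


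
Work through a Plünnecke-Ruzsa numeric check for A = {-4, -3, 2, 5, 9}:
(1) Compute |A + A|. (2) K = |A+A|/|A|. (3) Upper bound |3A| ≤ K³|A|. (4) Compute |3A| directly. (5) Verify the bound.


|A| = 5.
Step 1: Compute A + A by enumerating all 25 pairs.
A + A = {-8, -7, -6, -2, -1, 1, 2, 4, 5, 6, 7, 10, 11, 14, 18}, so |A + A| = 15.
Step 2: Doubling constant K = |A + A|/|A| = 15/5 = 15/5 ≈ 3.0000.
Step 3: Plünnecke-Ruzsa gives |3A| ≤ K³·|A| = (3.0000)³ · 5 ≈ 135.0000.
Step 4: Compute 3A = A + A + A directly by enumerating all triples (a,b,c) ∈ A³; |3A| = 30.
Step 5: Check 30 ≤ 135.0000? Yes ✓.

K = 15/5, Plünnecke-Ruzsa bound K³|A| ≈ 135.0000, |3A| = 30, inequality holds.


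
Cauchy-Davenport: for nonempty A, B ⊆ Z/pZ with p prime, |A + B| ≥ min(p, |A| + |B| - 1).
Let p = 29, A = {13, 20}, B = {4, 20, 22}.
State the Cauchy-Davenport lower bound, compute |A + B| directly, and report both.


Cauchy-Davenport: |A + B| ≥ min(p, |A| + |B| - 1) for A, B nonempty in Z/pZ.
|A| = 2, |B| = 3, p = 29.
CD lower bound = min(29, 2 + 3 - 1) = min(29, 4) = 4.
Compute A + B mod 29 directly:
a = 13: 13+4=17, 13+20=4, 13+22=6
a = 20: 20+4=24, 20+20=11, 20+22=13
A + B = {4, 6, 11, 13, 17, 24}, so |A + B| = 6.
Verify: 6 ≥ 4? Yes ✓.

CD lower bound = 4, actual |A + B| = 6.


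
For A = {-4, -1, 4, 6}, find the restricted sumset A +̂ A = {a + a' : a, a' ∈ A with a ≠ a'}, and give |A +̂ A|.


Restricted sumset: A +̂ A = {a + a' : a ∈ A, a' ∈ A, a ≠ a'}.
Equivalently, take A + A and drop any sum 2a that is achievable ONLY as a + a for a ∈ A (i.e. sums representable only with equal summands).
Enumerate pairs (a, a') with a < a' (symmetric, so each unordered pair gives one sum; this covers all a ≠ a'):
  -4 + -1 = -5
  -4 + 4 = 0
  -4 + 6 = 2
  -1 + 4 = 3
  -1 + 6 = 5
  4 + 6 = 10
Collected distinct sums: {-5, 0, 2, 3, 5, 10}
|A +̂ A| = 6
(Reference bound: |A +̂ A| ≥ 2|A| - 3 for |A| ≥ 2, with |A| = 4 giving ≥ 5.)

|A +̂ A| = 6


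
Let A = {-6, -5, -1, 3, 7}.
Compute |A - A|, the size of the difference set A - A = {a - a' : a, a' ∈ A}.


A - A = {a - a' : a, a' ∈ A}; |A| = 5.
Bounds: 2|A|-1 ≤ |A - A| ≤ |A|² - |A| + 1, i.e. 9 ≤ |A - A| ≤ 21.
Note: 0 ∈ A - A always (from a - a). The set is symmetric: if d ∈ A - A then -d ∈ A - A.
Enumerate nonzero differences d = a - a' with a > a' (then include -d):
Positive differences: {1, 4, 5, 8, 9, 12, 13}
Full difference set: {0} ∪ (positive diffs) ∪ (negative diffs).
|A - A| = 1 + 2·7 = 15 (matches direct enumeration: 15).

|A - A| = 15


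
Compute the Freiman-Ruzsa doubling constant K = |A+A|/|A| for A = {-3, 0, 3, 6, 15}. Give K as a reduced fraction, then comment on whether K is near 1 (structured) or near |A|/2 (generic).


|A| = 5.
Compute A + A by enumerating all 25 pairs.
A + A = {-6, -3, 0, 3, 6, 9, 12, 15, 18, 21, 30}, so |A + A| = 11.
K = |A + A| / |A| = 11/5 (already in lowest terms) ≈ 2.2000.
Reference: AP of size 5 gives K = 9/5 ≈ 1.8000; a fully generic set of size 5 gives K ≈ 3.0000.

|A| = 5, |A + A| = 11, K = 11/5.


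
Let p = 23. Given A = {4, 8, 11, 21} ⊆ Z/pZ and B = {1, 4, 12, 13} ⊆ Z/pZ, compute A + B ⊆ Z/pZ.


Work in Z/23Z: reduce every sum a + b modulo 23.
Enumerate all 16 pairs:
a = 4: 4+1=5, 4+4=8, 4+12=16, 4+13=17
a = 8: 8+1=9, 8+4=12, 8+12=20, 8+13=21
a = 11: 11+1=12, 11+4=15, 11+12=0, 11+13=1
a = 21: 21+1=22, 21+4=2, 21+12=10, 21+13=11
Distinct residues collected: {0, 1, 2, 5, 8, 9, 10, 11, 12, 15, 16, 17, 20, 21, 22}
|A + B| = 15 (out of 23 total residues).

A + B = {0, 1, 2, 5, 8, 9, 10, 11, 12, 15, 16, 17, 20, 21, 22}


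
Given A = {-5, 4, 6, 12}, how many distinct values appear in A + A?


A + A = {a + a' : a, a' ∈ A}; |A| = 4.
General bounds: 2|A| - 1 ≤ |A + A| ≤ |A|(|A|+1)/2, i.e. 7 ≤ |A + A| ≤ 10.
Lower bound 2|A|-1 is attained iff A is an arithmetic progression.
Enumerate sums a + a' for a ≤ a' (symmetric, so this suffices):
a = -5: -5+-5=-10, -5+4=-1, -5+6=1, -5+12=7
a = 4: 4+4=8, 4+6=10, 4+12=16
a = 6: 6+6=12, 6+12=18
a = 12: 12+12=24
Distinct sums: {-10, -1, 1, 7, 8, 10, 12, 16, 18, 24}
|A + A| = 10

|A + A| = 10


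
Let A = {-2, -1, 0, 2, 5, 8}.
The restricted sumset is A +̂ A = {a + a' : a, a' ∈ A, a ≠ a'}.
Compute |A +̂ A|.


Restricted sumset: A +̂ A = {a + a' : a ∈ A, a' ∈ A, a ≠ a'}.
Equivalently, take A + A and drop any sum 2a that is achievable ONLY as a + a for a ∈ A (i.e. sums representable only with equal summands).
Enumerate pairs (a, a') with a < a' (symmetric, so each unordered pair gives one sum; this covers all a ≠ a'):
  -2 + -1 = -3
  -2 + 0 = -2
  -2 + 2 = 0
  -2 + 5 = 3
  -2 + 8 = 6
  -1 + 0 = -1
  -1 + 2 = 1
  -1 + 5 = 4
  -1 + 8 = 7
  0 + 2 = 2
  0 + 5 = 5
  0 + 8 = 8
  2 + 5 = 7
  2 + 8 = 10
  5 + 8 = 13
Collected distinct sums: {-3, -2, -1, 0, 1, 2, 3, 4, 5, 6, 7, 8, 10, 13}
|A +̂ A| = 14
(Reference bound: |A +̂ A| ≥ 2|A| - 3 for |A| ≥ 2, with |A| = 6 giving ≥ 9.)

|A +̂ A| = 14


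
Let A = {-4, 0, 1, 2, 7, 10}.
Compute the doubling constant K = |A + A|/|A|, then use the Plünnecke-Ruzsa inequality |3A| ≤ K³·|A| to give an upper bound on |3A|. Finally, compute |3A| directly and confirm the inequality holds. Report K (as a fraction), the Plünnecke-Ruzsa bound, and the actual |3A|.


|A| = 6.
Step 1: Compute A + A by enumerating all 36 pairs.
A + A = {-8, -4, -3, -2, 0, 1, 2, 3, 4, 6, 7, 8, 9, 10, 11, 12, 14, 17, 20}, so |A + A| = 19.
Step 2: Doubling constant K = |A + A|/|A| = 19/6 = 19/6 ≈ 3.1667.
Step 3: Plünnecke-Ruzsa gives |3A| ≤ K³·|A| = (3.1667)³ · 6 ≈ 190.5278.
Step 4: Compute 3A = A + A + A directly by enumerating all triples (a,b,c) ∈ A³; |3A| = 34.
Step 5: Check 34 ≤ 190.5278? Yes ✓.

K = 19/6, Plünnecke-Ruzsa bound K³|A| ≈ 190.5278, |3A| = 34, inequality holds.


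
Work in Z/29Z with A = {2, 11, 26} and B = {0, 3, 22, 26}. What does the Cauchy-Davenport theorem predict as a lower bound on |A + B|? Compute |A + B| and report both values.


Cauchy-Davenport: |A + B| ≥ min(p, |A| + |B| - 1) for A, B nonempty in Z/pZ.
|A| = 3, |B| = 4, p = 29.
CD lower bound = min(29, 3 + 4 - 1) = min(29, 6) = 6.
Compute A + B mod 29 directly:
a = 2: 2+0=2, 2+3=5, 2+22=24, 2+26=28
a = 11: 11+0=11, 11+3=14, 11+22=4, 11+26=8
a = 26: 26+0=26, 26+3=0, 26+22=19, 26+26=23
A + B = {0, 2, 4, 5, 8, 11, 14, 19, 23, 24, 26, 28}, so |A + B| = 12.
Verify: 12 ≥ 6? Yes ✓.

CD lower bound = 6, actual |A + B| = 12.


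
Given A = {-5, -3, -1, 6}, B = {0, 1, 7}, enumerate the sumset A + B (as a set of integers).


A + B = {a + b : a ∈ A, b ∈ B}.
Enumerate all |A|·|B| = 4·3 = 12 pairs (a, b) and collect distinct sums.
a = -5: -5+0=-5, -5+1=-4, -5+7=2
a = -3: -3+0=-3, -3+1=-2, -3+7=4
a = -1: -1+0=-1, -1+1=0, -1+7=6
a = 6: 6+0=6, 6+1=7, 6+7=13
Collecting distinct sums: A + B = {-5, -4, -3, -2, -1, 0, 2, 4, 6, 7, 13}
|A + B| = 11

A + B = {-5, -4, -3, -2, -1, 0, 2, 4, 6, 7, 13}


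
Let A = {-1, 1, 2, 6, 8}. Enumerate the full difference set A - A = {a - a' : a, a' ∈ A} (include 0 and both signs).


A - A = {a - a' : a, a' ∈ A}.
Compute a - a' for each ordered pair (a, a'):
a = -1: -1--1=0, -1-1=-2, -1-2=-3, -1-6=-7, -1-8=-9
a = 1: 1--1=2, 1-1=0, 1-2=-1, 1-6=-5, 1-8=-7
a = 2: 2--1=3, 2-1=1, 2-2=0, 2-6=-4, 2-8=-6
a = 6: 6--1=7, 6-1=5, 6-2=4, 6-6=0, 6-8=-2
a = 8: 8--1=9, 8-1=7, 8-2=6, 8-6=2, 8-8=0
Collecting distinct values (and noting 0 appears from a-a):
A - A = {-9, -7, -6, -5, -4, -3, -2, -1, 0, 1, 2, 3, 4, 5, 6, 7, 9}
|A - A| = 17

A - A = {-9, -7, -6, -5, -4, -3, -2, -1, 0, 1, 2, 3, 4, 5, 6, 7, 9}


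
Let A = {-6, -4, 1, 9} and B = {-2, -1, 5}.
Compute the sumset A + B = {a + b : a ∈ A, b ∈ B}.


A + B = {a + b : a ∈ A, b ∈ B}.
Enumerate all |A|·|B| = 4·3 = 12 pairs (a, b) and collect distinct sums.
a = -6: -6+-2=-8, -6+-1=-7, -6+5=-1
a = -4: -4+-2=-6, -4+-1=-5, -4+5=1
a = 1: 1+-2=-1, 1+-1=0, 1+5=6
a = 9: 9+-2=7, 9+-1=8, 9+5=14
Collecting distinct sums: A + B = {-8, -7, -6, -5, -1, 0, 1, 6, 7, 8, 14}
|A + B| = 11

A + B = {-8, -7, -6, -5, -1, 0, 1, 6, 7, 8, 14}


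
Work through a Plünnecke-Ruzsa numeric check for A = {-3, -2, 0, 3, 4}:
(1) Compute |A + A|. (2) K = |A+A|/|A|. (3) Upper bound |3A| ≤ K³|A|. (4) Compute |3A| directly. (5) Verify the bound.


|A| = 5.
Step 1: Compute A + A by enumerating all 25 pairs.
A + A = {-6, -5, -4, -3, -2, 0, 1, 2, 3, 4, 6, 7, 8}, so |A + A| = 13.
Step 2: Doubling constant K = |A + A|/|A| = 13/5 = 13/5 ≈ 2.6000.
Step 3: Plünnecke-Ruzsa gives |3A| ≤ K³·|A| = (2.6000)³ · 5 ≈ 87.8800.
Step 4: Compute 3A = A + A + A directly by enumerating all triples (a,b,c) ∈ A³; |3A| = 22.
Step 5: Check 22 ≤ 87.8800? Yes ✓.

K = 13/5, Plünnecke-Ruzsa bound K³|A| ≈ 87.8800, |3A| = 22, inequality holds.


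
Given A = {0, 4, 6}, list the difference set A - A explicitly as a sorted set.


A - A = {a - a' : a, a' ∈ A}.
Compute a - a' for each ordered pair (a, a'):
a = 0: 0-0=0, 0-4=-4, 0-6=-6
a = 4: 4-0=4, 4-4=0, 4-6=-2
a = 6: 6-0=6, 6-4=2, 6-6=0
Collecting distinct values (and noting 0 appears from a-a):
A - A = {-6, -4, -2, 0, 2, 4, 6}
|A - A| = 7

A - A = {-6, -4, -2, 0, 2, 4, 6}


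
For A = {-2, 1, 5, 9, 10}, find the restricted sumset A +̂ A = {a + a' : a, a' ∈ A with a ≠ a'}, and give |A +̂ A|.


Restricted sumset: A +̂ A = {a + a' : a ∈ A, a' ∈ A, a ≠ a'}.
Equivalently, take A + A and drop any sum 2a that is achievable ONLY as a + a for a ∈ A (i.e. sums representable only with equal summands).
Enumerate pairs (a, a') with a < a' (symmetric, so each unordered pair gives one sum; this covers all a ≠ a'):
  -2 + 1 = -1
  -2 + 5 = 3
  -2 + 9 = 7
  -2 + 10 = 8
  1 + 5 = 6
  1 + 9 = 10
  1 + 10 = 11
  5 + 9 = 14
  5 + 10 = 15
  9 + 10 = 19
Collected distinct sums: {-1, 3, 6, 7, 8, 10, 11, 14, 15, 19}
|A +̂ A| = 10
(Reference bound: |A +̂ A| ≥ 2|A| - 3 for |A| ≥ 2, with |A| = 5 giving ≥ 7.)

|A +̂ A| = 10


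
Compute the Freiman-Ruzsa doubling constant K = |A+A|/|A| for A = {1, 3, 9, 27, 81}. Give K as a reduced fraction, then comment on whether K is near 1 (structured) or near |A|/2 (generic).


|A| = 5.
Compute A + A by enumerating all 25 pairs.
A + A = {2, 4, 6, 10, 12, 18, 28, 30, 36, 54, 82, 84, 90, 108, 162}, so |A + A| = 15.
K = |A + A| / |A| = 15/5 = 3/1 ≈ 3.0000.
Reference: AP of size 5 gives K = 9/5 ≈ 1.8000; a fully generic set of size 5 gives K ≈ 3.0000.

|A| = 5, |A + A| = 15, K = 15/5 = 3/1.


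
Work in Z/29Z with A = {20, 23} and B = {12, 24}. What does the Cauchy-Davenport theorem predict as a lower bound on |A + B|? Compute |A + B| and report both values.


Cauchy-Davenport: |A + B| ≥ min(p, |A| + |B| - 1) for A, B nonempty in Z/pZ.
|A| = 2, |B| = 2, p = 29.
CD lower bound = min(29, 2 + 2 - 1) = min(29, 3) = 3.
Compute A + B mod 29 directly:
a = 20: 20+12=3, 20+24=15
a = 23: 23+12=6, 23+24=18
A + B = {3, 6, 15, 18}, so |A + B| = 4.
Verify: 4 ≥ 3? Yes ✓.

CD lower bound = 3, actual |A + B| = 4.


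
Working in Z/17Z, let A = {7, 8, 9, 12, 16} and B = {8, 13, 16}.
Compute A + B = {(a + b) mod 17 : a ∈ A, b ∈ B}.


Work in Z/17Z: reduce every sum a + b modulo 17.
Enumerate all 15 pairs:
a = 7: 7+8=15, 7+13=3, 7+16=6
a = 8: 8+8=16, 8+13=4, 8+16=7
a = 9: 9+8=0, 9+13=5, 9+16=8
a = 12: 12+8=3, 12+13=8, 12+16=11
a = 16: 16+8=7, 16+13=12, 16+16=15
Distinct residues collected: {0, 3, 4, 5, 6, 7, 8, 11, 12, 15, 16}
|A + B| = 11 (out of 17 total residues).

A + B = {0, 3, 4, 5, 6, 7, 8, 11, 12, 15, 16}


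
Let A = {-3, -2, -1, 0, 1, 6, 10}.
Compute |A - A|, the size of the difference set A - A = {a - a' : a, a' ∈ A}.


A - A = {a - a' : a, a' ∈ A}; |A| = 7.
Bounds: 2|A|-1 ≤ |A - A| ≤ |A|² - |A| + 1, i.e. 13 ≤ |A - A| ≤ 43.
Note: 0 ∈ A - A always (from a - a). The set is symmetric: if d ∈ A - A then -d ∈ A - A.
Enumerate nonzero differences d = a - a' with a > a' (then include -d):
Positive differences: {1, 2, 3, 4, 5, 6, 7, 8, 9, 10, 11, 12, 13}
Full difference set: {0} ∪ (positive diffs) ∪ (negative diffs).
|A - A| = 1 + 2·13 = 27 (matches direct enumeration: 27).

|A - A| = 27


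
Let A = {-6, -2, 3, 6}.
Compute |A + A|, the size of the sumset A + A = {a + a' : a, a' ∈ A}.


A + A = {a + a' : a, a' ∈ A}; |A| = 4.
General bounds: 2|A| - 1 ≤ |A + A| ≤ |A|(|A|+1)/2, i.e. 7 ≤ |A + A| ≤ 10.
Lower bound 2|A|-1 is attained iff A is an arithmetic progression.
Enumerate sums a + a' for a ≤ a' (symmetric, so this suffices):
a = -6: -6+-6=-12, -6+-2=-8, -6+3=-3, -6+6=0
a = -2: -2+-2=-4, -2+3=1, -2+6=4
a = 3: 3+3=6, 3+6=9
a = 6: 6+6=12
Distinct sums: {-12, -8, -4, -3, 0, 1, 4, 6, 9, 12}
|A + A| = 10

|A + A| = 10
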